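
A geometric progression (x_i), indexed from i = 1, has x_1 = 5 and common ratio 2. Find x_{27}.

x_i = 5·2^(i-1).
x_{27} = 5·2^26 = 335544320.

335544320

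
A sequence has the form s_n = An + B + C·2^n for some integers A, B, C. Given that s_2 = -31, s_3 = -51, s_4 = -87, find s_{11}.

-8243

Write the equations: 2A + B + 4C = -31; 3A + B + 8C = -51; 4A + B + 16C = -87.
Subtracting the first from the second: A + 4C = -20.
Subtracting the second from the third: A + 8C = -36.
Solving: C = -4, A = -4, then B = -7.
Therefore s_{11} = -44 + (-7) + (-4)·2048 = -8243.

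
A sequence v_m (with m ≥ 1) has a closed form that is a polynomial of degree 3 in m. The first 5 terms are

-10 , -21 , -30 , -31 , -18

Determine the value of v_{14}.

1st diffs: -11, -9, -1, 13.
2nd diffs: 2, 8, 14.
3rd diffs: 6, 6 (constant).
So v_m = m^3 - 5m^2 - 3m - 3.
Evaluating at m = 14 gives v_{14} = 1719.

1719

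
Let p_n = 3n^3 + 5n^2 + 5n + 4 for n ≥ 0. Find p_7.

1313

p_7 = 3·7^3 + 5·7^2 + 5·7 + 4 = 1313.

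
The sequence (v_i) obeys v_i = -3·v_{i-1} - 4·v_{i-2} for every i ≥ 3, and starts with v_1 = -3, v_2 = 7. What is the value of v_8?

Step forward from the initial values:
v_3 = -9; v_4 = -1; v_5 = 39; v_6 = -113; v_7 = 183; v_8 = -97.

-97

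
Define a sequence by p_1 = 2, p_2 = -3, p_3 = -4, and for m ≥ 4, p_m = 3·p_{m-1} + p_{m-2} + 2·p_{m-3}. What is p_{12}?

-251436

Step forward from the initial values:
p_4 = -11, p_5 = -43, p_6 = -148, p_7 = -509, p_8 = -1761, p_9 = -6088, p_{10} = -21043, p_{11} = -72739, p_{12} = -251436.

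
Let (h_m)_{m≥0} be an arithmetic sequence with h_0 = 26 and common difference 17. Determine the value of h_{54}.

944

h_m = 26 + (m - 0)·17.
h_{54} = 26 + 54·17 = 944.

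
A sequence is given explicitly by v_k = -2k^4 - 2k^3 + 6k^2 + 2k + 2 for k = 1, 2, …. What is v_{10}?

-21378

v_{10} = -2·10^4 - 2·10^3 + 6·10^2 + 2·10 + 2 = -21378.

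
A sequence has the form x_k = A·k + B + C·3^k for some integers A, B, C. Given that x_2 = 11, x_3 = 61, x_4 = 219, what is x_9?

59005

Plug in k = 2, 3, 4: 2A + B + 9C = 11; 3A + B + 27C = 61; 4A + B + 81C = 219.
Subtracting the first from the second: A + 18C = 50.
Subtracting the second from the third: A + 54C = 158.
Solving: C = 3, A = -4, then B = -8.
Therefore x_9 = -36 + (-8) + 3·19683 = 59005.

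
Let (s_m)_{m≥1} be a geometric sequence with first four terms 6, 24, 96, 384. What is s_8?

Common ratio r = 4.
s_m = 6·4^(m-1).
s_8 = 6·4^7 = 98304.

98304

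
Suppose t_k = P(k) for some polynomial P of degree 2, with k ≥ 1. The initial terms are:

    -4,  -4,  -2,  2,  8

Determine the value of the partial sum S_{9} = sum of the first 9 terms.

132

1st diffs: 0, 2, 4, 6.
2nd diffs: 2, 2, 2 (constant).
Newton forward-difference form: t_k = -4 + 2·C(k-1,2).
Continuing: 16, 26, 38, 52.
Summing k = 1..9 (9 terms) gives 132.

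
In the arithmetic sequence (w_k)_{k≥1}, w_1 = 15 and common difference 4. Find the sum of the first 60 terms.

w_k = 15 + (k - 1)·4.
w_{60} = 251; S = 60·(15 + 251)/2 = 7980.

7980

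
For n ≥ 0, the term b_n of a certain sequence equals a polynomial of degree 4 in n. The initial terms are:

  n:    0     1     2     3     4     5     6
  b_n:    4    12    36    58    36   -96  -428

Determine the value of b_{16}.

1st diffs: 8, 24, 22, -22, -132, -332.
2nd diffs: 16, -2, -44, -110, -200.
3rd diffs: -18, -42, -66, -90.
4th diffs: -24, -24, -24 (constant).
So b_n = -n^4 + 3n^3 + 6n^2 + 4.
Evaluating at n = 16 gives b_{16} = -51708.

-51708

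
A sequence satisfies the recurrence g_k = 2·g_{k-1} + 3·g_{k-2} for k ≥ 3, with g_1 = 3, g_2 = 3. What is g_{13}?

Applying the relation repeatedly:
g_3 = 15;  g_4 = 39;  g_5 = 123;  …;  g_{10} = 29523;  g_{11} = 88575;  g_{12} = 265719;  g_{13} = 797163.
(Characteristic roots are 3 and -1.)

797163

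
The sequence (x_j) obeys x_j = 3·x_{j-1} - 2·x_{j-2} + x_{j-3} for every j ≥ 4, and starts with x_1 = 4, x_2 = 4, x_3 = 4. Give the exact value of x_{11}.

x_4 = 8; x_5 = 20; x_6 = 48; x_7 = 112; x_8 = 260; x_9 = 604; x_{10} = 1404; x_{11} = 3264.

3264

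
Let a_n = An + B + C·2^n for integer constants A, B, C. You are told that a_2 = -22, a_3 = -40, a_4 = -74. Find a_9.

-2068

The three given values yield: 2A + B + 4C = -22; 3A + B + 8C = -40; 4A + B + 16C = -74.
Subtracting the first from the second: A + 4C = -18.
Subtracting the second from the third: A + 8C = -34.
Solving: C = -4, A = -2, then B = -2.
Therefore a_9 = -18 + (-2) + (-4)·512 = -2068.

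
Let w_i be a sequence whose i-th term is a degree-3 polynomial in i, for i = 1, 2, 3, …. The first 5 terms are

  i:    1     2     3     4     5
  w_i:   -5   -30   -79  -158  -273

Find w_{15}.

1st diffs: -25, -49, -79, -115.
2nd diffs: -24, -30, -36.
3rd diffs: -6, -6 (constant).
Newton forward-difference form: w_i = -5 + (-25)·C(i-1,1) + (-24)·C(i-1,2) + (-6)·C(i-1,3).
At i = 15: i-1 = 14, so w_{15} = -5 - 350 - 2184 - 2184 = -4723.

-4723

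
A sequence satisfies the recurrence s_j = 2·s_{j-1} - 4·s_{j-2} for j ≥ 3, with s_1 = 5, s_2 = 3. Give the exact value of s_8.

192

Applying the relation repeatedly:
s_3 = -14  s_4 = -40  s_5 = -24  s_6 = 112  s_7 = 320  s_8 = 192.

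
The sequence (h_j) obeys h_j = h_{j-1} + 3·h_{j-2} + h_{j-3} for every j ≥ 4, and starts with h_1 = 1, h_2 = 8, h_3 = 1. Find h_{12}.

21410

Applying the relation repeatedly:
h_4 = 26, h_5 = 37, h_6 = 116, h_7 = 253, h_8 = 638, h_9 = 1513, h_{10} = 3680, h_{11} = 8857, h_{12} = 21410.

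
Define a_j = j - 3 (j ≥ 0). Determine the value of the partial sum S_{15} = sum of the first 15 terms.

Over j = 0..14: Σj = 105.
Total = (1)·105 + (-3)·15 = 60.

60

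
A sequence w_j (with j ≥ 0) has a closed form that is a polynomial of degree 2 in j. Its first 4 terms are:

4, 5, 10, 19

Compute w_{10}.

194

1st diffs: 1, 5, 9.
2nd diffs: 4, 4 (constant).
Newton forward-difference form: w_j = 4 + 1·C(j,1) + 4·C(j,2).
At j = 10: j = 10, so w_{10} = 4 + 10 + 180 = 194.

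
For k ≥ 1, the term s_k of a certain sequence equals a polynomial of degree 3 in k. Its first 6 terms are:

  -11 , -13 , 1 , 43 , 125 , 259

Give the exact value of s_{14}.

1st diffs: -2, 14, 42, 82, 134.
2nd diffs: 16, 28, 40, 52.
3rd diffs: 12, 12, 12 (constant).
Newton forward-difference form: s_k = -11 + (-2)·C(k-1,1) + 16·C(k-1,2) + 12·C(k-1,3).
At k = 14: k-1 = 13, so s_{14} = -11 - 26 + 1248 + 3432 = 4643.

4643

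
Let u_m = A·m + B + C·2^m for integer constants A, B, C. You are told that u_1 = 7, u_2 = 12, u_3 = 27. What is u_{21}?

The three given values yield: A + B + 2C = 7; 2A + B + 4C = 12; 3A + B + 8C = 27.
Subtracting the first from the second: A + 2C = 5.
Subtracting the second from the third: A + 4C = 15.
Solving: C = 5, A = -5, then B = 2.
So u_m = -5·m + 2 + 5·2^m; at m=21 this is 10485657.

10485657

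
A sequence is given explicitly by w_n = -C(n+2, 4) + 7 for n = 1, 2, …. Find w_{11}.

C(13, 4) = 715, so w_{11} = -708.

-708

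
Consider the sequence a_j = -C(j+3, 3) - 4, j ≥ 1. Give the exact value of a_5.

-60

C(8, 3) = 56, so a_5 = -60.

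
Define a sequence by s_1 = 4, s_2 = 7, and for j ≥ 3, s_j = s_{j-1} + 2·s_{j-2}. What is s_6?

117

Step forward from the initial values:
s_3 = 15, s_4 = 29, s_5 = 59, s_6 = 117.
(Characteristic roots are 2 and -1.)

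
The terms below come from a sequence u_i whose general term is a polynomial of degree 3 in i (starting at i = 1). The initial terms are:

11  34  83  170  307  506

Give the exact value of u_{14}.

1st diffs: 23, 49, 87, 137, 199.
2nd diffs: 26, 38, 50, 62.
3rd diffs: 12, 12, 12 (constant).
Newton forward-difference form: u_i = 11 + 23·C(i-1,1) + 26·C(i-1,2) + 12·C(i-1,3).
At i = 14: i-1 = 13, so u_{14} = 11 + 299 + 2028 + 3432 = 5770.

5770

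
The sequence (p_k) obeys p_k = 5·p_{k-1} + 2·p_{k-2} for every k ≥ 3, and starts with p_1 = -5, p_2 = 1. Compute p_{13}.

-86667485

Compute successive terms:
p_3 = -5;  p_4 = -23;  p_5 = -125;  …;  p_{10} = -558959;  p_{11} = -3002885;  p_{12} = -16132343;  p_{13} = -86667485.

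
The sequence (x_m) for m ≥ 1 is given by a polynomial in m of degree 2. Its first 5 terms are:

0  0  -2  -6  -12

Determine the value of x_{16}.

-210

1st diffs: 0, -2, -4, -6.
2nd diffs: -2, -2, -2 (constant).
Newton forward-difference form: x_m = (-2)·C(m-1,2).
At m = 16: m-1 = 15, so x_{16} = -210 = -210.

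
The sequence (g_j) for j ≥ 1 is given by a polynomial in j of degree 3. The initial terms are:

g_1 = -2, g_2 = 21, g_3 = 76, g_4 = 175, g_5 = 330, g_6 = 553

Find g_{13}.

5026

1st diffs: 23, 55, 99, 155, 223.
2nd diffs: 32, 44, 56, 68.
3rd diffs: 12, 12, 12 (constant).
Newton forward-difference form: g_j = -2 + 23·C(j-1,1) + 32·C(j-1,2) + 12·C(j-1,3).
At j = 13: j-1 = 12, so g_{13} = -2 + 276 + 2112 + 2640 = 5026.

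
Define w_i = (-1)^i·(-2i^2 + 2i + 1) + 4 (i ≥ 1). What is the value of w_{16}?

-475

(-1)^16 = 1; -2i^2 + 2i + 1 at i=16 is -479; so w_{16} = -475.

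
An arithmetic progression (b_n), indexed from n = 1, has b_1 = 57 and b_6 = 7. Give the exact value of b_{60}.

-533

Common difference d = (7 - 57) / (6 - 1) = -10.
b_n = 57 + (n - 1)·(-10).
b_{60} = 57 + 59·(-10) = -533.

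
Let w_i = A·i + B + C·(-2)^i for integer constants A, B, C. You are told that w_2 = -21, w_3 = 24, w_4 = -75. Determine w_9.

2022

Plug in i = 2, 3, 4: 2A + B + 4C = -21; 3A + B - 8C = 24; 4A + B + 16C = -75.
Subtracting the first from the second: A - 12C = 45.
Subtracting the second from the third: A + 24C = -99.
Solving: C = -4, A = -3, then B = 1.
Hence w_9 = -3·9 + 1 + (-4)·(-512) = 2022.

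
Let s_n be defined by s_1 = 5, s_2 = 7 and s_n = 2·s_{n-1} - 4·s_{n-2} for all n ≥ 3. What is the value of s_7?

Applying the relation repeatedly:
s_3 = -6;  s_4 = -40;  s_5 = -56;  s_6 = 48;  s_7 = 320.

320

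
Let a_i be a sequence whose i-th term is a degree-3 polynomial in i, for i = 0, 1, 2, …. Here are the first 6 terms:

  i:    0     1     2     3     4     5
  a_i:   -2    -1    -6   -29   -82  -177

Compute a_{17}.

1st diffs: 1, -5, -23, -53, -95.
2nd diffs: -6, -18, -30, -42.
3rd diffs: -12, -12, -12 (constant).
Newton forward-difference form: a_i = -2 + 1·C(i,1) + (-6)·C(i,2) + (-12)·C(i,3).
At i = 17: i = 17, so a_{17} = -2 + 17 - 816 - 8160 = -8961.

-8961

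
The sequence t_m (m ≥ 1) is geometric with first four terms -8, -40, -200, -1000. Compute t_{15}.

Common ratio r = 5.
t_m = (-8)·5^(m-1).
t_{15} = (-8)·5^14 = -48828125000.

-48828125000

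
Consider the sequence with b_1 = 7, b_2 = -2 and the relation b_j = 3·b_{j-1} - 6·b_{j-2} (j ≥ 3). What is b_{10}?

b_3 = -48, b_4 = -132, b_5 = -108, b_6 = 468, b_7 = 2052, b_8 = 3348, b_9 = -2268, b_{10} = -26892.

-26892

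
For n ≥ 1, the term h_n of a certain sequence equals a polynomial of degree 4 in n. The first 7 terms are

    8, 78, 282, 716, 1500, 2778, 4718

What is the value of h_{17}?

114648

1st diffs: 70, 204, 434, 784, 1278, 1940.
2nd diffs: 134, 230, 350, 494, 662.
3rd diffs: 96, 120, 144, 168.
4th diffs: 24, 24, 24 (constant).
Newton forward-difference form: h_n = 8 + 70·C(n-1,1) + 134·C(n-1,2) + 96·C(n-1,3) + 24·C(n-1,4).
At n = 17: n-1 = 16, so h_{17} = 8 + 1120 + 16080 + 53760 + 43680 = 114648.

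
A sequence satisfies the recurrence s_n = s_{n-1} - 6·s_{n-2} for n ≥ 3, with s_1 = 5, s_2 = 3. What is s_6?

Compute successive terms:
s_3 = -27; s_4 = -45; s_5 = 117; s_6 = 387.

387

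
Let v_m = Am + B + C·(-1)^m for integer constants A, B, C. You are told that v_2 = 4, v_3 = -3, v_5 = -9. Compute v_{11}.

-27

Write the equations: 2A + B + C = 4; 3A + B - C = -3; 5A + B - C = -9.
Subtracting the first from the second: A - 2C = -7.
Subtracting the second from the third: 2A = -6.
Solving: C = 2, A = -3, then B = 8.
So v_m = -3·m + 8 + 2·(-1)^m; at m=11 this is -27.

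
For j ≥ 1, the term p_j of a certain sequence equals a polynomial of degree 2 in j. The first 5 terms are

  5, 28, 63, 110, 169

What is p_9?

1st diffs: 23, 35, 47, 59.
2nd diffs: 12, 12, 12 (constant).
So p_j = 6j^2 + 5j - 6.
Evaluating at j = 9 gives p_9 = 525.

525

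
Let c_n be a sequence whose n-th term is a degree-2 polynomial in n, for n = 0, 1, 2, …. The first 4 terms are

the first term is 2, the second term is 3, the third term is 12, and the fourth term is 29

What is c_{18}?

1st diffs: 1, 9, 17.
2nd diffs: 8, 8 (constant).
So c_n = 4n^2 - 3n + 2.
Evaluating at n = 18 gives c_{18} = 1244.

1244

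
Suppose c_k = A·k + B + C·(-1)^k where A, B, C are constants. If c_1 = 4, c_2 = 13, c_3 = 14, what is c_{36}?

183

Write the equations: A + B - C = 4; 2A + B + C = 13; 3A + B - C = 14.
Subtracting the first from the second: A + 2C = 9.
Subtracting the second from the third: A - 2C = 1.
Solving: C = 2, A = 5, then B = 1.
Therefore c_{36} = 180 + 1 + 2·1 = 183.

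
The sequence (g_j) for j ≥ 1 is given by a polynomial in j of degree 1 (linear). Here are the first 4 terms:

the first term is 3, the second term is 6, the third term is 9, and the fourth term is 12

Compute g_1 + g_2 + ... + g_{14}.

315

1st diffs: 3, 3, 3 (constant).
So g_j = 3j.
Continuing: …, 15, 18, 21, 24, …, g_{14} = 42.
Summing j = 1..14 (14 terms) gives 315.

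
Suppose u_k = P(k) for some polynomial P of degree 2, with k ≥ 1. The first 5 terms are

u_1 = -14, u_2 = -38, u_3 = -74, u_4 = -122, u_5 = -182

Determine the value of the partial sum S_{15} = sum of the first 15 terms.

1st diffs: -24, -36, -48, -60.
2nd diffs: -12, -12, -12 (constant).
So u_k = -6k^2 - 6k - 2.
Continuing: …, -254, -338, -434, -542, …, u_{15} = -1442.
Summing k = 1..15 (15 terms) gives -8190.

-8190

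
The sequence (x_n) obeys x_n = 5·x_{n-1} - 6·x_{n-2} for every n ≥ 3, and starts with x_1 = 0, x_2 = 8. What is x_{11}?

464200

Step forward from the initial values:
x_3 = 40;  x_4 = 152;  x_5 = 520;  x_6 = 1688;  x_7 = 5320;  x_8 = 16472;  x_9 = 50440;  x_{10} = 153368;  x_{11} = 464200.
(Characteristic roots are 3 and 2.)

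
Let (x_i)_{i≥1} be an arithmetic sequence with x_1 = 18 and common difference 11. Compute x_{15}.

x_i = 18 + (i - 1)·11.
x_{15} = 18 + 14·11 = 172.

172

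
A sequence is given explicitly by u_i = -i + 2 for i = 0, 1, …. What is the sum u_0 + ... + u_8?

Over i = 0..8: Σi = 36.
Total = (-1)·36 + (2)·9 = -18.

-18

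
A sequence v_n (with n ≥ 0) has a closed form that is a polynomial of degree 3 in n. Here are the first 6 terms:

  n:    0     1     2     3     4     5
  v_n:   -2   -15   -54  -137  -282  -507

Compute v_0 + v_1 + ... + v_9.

-7505

1st diffs: -13, -39, -83, -145, -225.
2nd diffs: -26, -44, -62, -80.
3rd diffs: -18, -18, -18 (constant).
Newton forward-difference form: v_n = -2 + (-13)·C(n,1) + (-26)·C(n,2) + (-18)·C(n,3).
Continuing: -830, -1269, -1842, -2567.
Summing n = 0..9 (10 terms) gives -7505.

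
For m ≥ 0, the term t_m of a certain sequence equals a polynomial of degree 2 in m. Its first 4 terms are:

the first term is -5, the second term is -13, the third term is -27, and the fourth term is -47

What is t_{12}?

1st diffs: -8, -14, -20.
2nd diffs: -6, -6 (constant).
Newton forward-difference form: t_m = -5 + (-8)·C(m,1) + (-6)·C(m,2).
At m = 12: m = 12, so t_{12} = -5 - 96 - 396 = -497.

-497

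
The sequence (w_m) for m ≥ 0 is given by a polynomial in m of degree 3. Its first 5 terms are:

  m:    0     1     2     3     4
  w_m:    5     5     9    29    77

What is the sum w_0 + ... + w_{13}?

13538

1st diffs: 0, 4, 20, 48.
2nd diffs: 4, 16, 28.
3rd diffs: 12, 12 (constant).
Newton forward-difference form: w_m = 5 + 4·C(m,2) + 12·C(m,3).
Continuing: …, 165, 305, 509, 789, …, w_{13} = 3749.
Summing m = 0..13 (14 terms) gives 13538.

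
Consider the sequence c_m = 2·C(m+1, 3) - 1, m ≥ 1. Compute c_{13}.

727

C(14, 3) = 364, so c_{13} = 727.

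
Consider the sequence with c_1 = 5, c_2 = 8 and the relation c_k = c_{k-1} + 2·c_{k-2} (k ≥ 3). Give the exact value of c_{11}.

c_3 = 18;  c_4 = 34;  c_5 = 70;  c_6 = 138;  c_7 = 278;  c_8 = 554;  c_9 = 1110;  c_{10} = 2218;  c_{11} = 4438.
(Characteristic roots are 2 and -1.)

4438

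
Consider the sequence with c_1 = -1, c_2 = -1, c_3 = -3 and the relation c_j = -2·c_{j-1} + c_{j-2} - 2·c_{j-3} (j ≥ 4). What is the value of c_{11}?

-5707

Step forward from the initial values:
c_4 = 7; c_5 = -15; c_6 = 43; c_7 = -115; c_8 = 303; c_9 = -807; c_{10} = 2147; c_{11} = -5707.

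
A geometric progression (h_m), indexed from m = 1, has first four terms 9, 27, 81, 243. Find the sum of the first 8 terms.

29520

Common ratio r = 3.
h_m = 9·3^(m-1).
S = 9·(3^8 - 1)/(3 - 1) = 9·(6561 - 1)/(2) = 29520.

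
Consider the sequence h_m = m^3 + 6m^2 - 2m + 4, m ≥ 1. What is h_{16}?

5604

h_{16} = 1·16^3 + 6·16^2 - 2·16 + 4 = 5604.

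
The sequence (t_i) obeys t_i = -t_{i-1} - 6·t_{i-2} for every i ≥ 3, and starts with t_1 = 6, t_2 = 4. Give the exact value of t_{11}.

t_3 = -40, t_4 = 16, t_5 = 224, t_6 = -320, t_7 = -1024, t_8 = 2944, t_9 = 3200, t_{10} = -20864, t_{11} = 1664.

1664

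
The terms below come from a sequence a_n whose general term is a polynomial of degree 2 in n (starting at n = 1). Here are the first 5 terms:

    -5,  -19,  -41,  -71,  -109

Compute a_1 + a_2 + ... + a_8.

-880

1st diffs: -14, -22, -30, -38.
2nd diffs: -8, -8, -8 (constant).
Newton forward-difference form: a_n = -5 + (-14)·C(n-1,1) + (-8)·C(n-1,2).
Continuing: -155, -209, -271.
Summing n = 1..8 (8 terms) gives -880.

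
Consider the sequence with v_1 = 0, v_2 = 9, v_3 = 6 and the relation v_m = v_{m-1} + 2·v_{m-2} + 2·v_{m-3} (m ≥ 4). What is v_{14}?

82854

Applying the relation repeatedly:
v_4 = 24; v_5 = 54; v_6 = 114; …; v_{11} = 7086; v_{12} = 16086; v_{13} = 36510; v_{14} = 82854.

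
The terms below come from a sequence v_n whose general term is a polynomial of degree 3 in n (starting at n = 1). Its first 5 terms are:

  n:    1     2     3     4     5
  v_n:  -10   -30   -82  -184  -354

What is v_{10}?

1st diffs: -20, -52, -102, -170.
2nd diffs: -32, -50, -68.
3rd diffs: -18, -18 (constant).
Newton forward-difference form: v_n = -10 + (-20)·C(n-1,1) + (-32)·C(n-1,2) + (-18)·C(n-1,3).
At n = 10: n-1 = 9, so v_{10} = -10 - 180 - 1152 - 1512 = -2854.

-2854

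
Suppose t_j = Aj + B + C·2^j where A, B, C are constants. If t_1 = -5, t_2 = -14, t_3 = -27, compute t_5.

-85

Write the equations: A + B + 2C = -5; 2A + B + 4C = -14; 3A + B + 8C = -27.
Subtracting the first from the second: A + 2C = -9.
Subtracting the second from the third: A + 4C = -13.
Solving: C = -2, A = -5, then B = 4.
Hence t_5 = -5·5 + 4 + (-2)·32 = -85.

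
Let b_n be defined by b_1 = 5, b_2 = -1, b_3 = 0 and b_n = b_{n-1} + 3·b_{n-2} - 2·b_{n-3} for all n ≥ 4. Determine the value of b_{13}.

Applying the relation repeatedly:
b_4 = -13; b_5 = -11; b_6 = -50; b_7 = -57; b_8 = -185; b_9 = -256; b_{10} = -697; b_{11} = -1095; b_{12} = -2674; b_{13} = -4565.

-4565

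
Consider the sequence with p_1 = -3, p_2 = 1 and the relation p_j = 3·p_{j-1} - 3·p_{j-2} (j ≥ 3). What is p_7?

81

Compute successive terms:
p_3 = 12  p_4 = 33  p_5 = 63  p_6 = 90  p_7 = 81.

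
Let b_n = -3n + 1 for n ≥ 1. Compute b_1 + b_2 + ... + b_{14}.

-301

Over n = 1..14: Σn = 105.
Total = (-3)·105 + (1)·14 = -301.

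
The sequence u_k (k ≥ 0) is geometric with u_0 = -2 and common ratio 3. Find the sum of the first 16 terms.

u_k = (-2)·3^(k-0).
S = (-2)·(3^16 - 1)/(3 - 1) = (-2)·(43046721 - 1)/(2) = -43046720.

-43046720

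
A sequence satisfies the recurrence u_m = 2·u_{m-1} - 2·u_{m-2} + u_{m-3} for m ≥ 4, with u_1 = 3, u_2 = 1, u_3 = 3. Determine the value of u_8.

Compute successive terms:
u_4 = 7, u_5 = 9, u_6 = 7, u_7 = 3, u_8 = 1.

1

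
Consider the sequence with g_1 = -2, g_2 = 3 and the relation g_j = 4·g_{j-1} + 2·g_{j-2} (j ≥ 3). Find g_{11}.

1304448

Applying the relation repeatedly:
g_3 = 8; g_4 = 38; g_5 = 168; g_6 = 748; g_7 = 3328; g_8 = 14808; g_9 = 65888; g_{10} = 293168; g_{11} = 1304448.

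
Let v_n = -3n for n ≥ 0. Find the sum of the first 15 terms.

-315

Over n = 0..14: Σn = 105.
Total = (-3)·105 = -315.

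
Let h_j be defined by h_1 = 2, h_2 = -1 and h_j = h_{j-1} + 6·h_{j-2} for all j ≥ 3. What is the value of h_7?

527

h_3 = 11, h_4 = 5, h_5 = 71, h_6 = 101, h_7 = 527.
(Characteristic roots are 3 and -2.)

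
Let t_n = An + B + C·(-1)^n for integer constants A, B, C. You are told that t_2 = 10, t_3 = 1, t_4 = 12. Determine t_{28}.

36

Plug in n = 2, 3, 4: 2A + B + C = 10; 3A + B - C = 1; 4A + B + C = 12.
Subtracting the first from the second: A - 2C = -9.
Subtracting the second from the third: A + 2C = 11.
Solving: C = 5, A = 1, then B = 3.
Hence t_{28} = 1·28 + 3 + 5·1 = 36.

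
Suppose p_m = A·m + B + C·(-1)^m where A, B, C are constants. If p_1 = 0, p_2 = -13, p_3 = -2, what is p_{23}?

At m = 1, 2, 3: A + B - C = 0; 2A + B + C = -13; 3A + B - C = -2.
Subtracting the first from the second: A + 2C = -13.
Subtracting the second from the third: A - 2C = 11.
Solving: C = -6, A = -1, then B = -5.
Hence p_{23} = -1·23 + (-5) + (-6)·(-1) = -22.

-22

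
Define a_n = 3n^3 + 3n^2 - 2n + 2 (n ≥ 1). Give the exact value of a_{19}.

a_{19} = 3·19^3 + 3·19^2 - 2·19 + 2 = 21624.

21624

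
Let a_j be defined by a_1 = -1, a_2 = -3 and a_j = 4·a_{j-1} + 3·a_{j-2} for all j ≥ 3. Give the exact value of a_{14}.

-323545587

Compute successive terms:
a_3 = -15; a_4 = -69; a_5 = -321; …; a_{11} = -3226767; a_{12} = -14990757; a_{13} = -69643329; a_{14} = -323545587.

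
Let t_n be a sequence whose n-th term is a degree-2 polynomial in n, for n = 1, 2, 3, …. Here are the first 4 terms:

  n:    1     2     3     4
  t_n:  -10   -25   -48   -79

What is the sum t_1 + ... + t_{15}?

1st diffs: -15, -23, -31.
2nd diffs: -8, -8 (constant).
So t_n = -4n^2 - 3n - 3.
Continuing: …, -118, -165, -220, -283, …, t_{15} = -948.
Summing n = 1..15 (15 terms) gives -5365.

-5365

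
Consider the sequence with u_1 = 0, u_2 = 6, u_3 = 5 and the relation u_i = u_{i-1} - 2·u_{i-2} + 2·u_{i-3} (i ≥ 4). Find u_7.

15

u_4 = -7  u_5 = -5  u_6 = 19  u_7 = 15.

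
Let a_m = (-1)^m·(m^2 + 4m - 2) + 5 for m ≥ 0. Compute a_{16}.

323

(-1)^16 = 1; m^2 + 4m - 2 at m=16 is 318; so a_{16} = 323.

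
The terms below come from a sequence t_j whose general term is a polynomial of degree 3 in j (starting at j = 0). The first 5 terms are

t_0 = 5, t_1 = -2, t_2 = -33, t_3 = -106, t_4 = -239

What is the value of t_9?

1st diffs: -7, -31, -73, -133.
2nd diffs: -24, -42, -60.
3rd diffs: -18, -18 (constant).
Newton forward-difference form: t_j = 5 + (-7)·C(j,1) + (-24)·C(j,2) + (-18)·C(j,3).
At j = 9: j = 9, so t_9 = 5 - 63 - 864 - 1512 = -2434.

-2434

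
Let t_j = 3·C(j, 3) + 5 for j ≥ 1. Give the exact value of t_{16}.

1685

C(16, 3) = 560, so t_{16} = 1685.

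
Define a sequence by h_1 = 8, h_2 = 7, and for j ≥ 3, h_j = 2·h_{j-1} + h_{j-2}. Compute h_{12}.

Applying the relation repeatedly:
h_3 = 22;  h_4 = 51;  h_5 = 124;  h_6 = 299;  h_7 = 722;  h_8 = 1743;  h_9 = 4208;  h_{10} = 10159;  h_{11} = 24526;  h_{12} = 59211.

59211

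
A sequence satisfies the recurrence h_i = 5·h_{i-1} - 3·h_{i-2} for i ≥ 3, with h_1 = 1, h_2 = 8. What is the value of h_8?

55304

Applying the relation repeatedly:
h_3 = 37  h_4 = 161  h_5 = 694  h_6 = 2987  h_7 = 12853  h_8 = 55304.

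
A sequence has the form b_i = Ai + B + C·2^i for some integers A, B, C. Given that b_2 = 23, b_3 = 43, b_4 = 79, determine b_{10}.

At i = 2, 3, 4: 2A + B + 4C = 23; 3A + B + 8C = 43; 4A + B + 16C = 79.
Subtracting the first from the second: A + 4C = 20.
Subtracting the second from the third: A + 8C = 36.
Solving: C = 4, A = 4, then B = -1.
So b_i = 4·i + (-1) + 4·2^i; at i=10 this is 4135.

4135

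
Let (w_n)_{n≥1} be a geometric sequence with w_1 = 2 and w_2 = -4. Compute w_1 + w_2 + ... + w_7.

86

Common ratio r = -2.
w_n = 2·(-2)^(n-1).
S = 2·((-2)^7 - 1)/(-2 - 1) = 2·(-128 - 1)/(-3) = 86.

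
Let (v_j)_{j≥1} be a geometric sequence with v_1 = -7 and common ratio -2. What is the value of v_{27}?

v_j = (-7)·(-2)^(j-1).
v_{27} = (-7)·(-2)^26 = -469762048.

-469762048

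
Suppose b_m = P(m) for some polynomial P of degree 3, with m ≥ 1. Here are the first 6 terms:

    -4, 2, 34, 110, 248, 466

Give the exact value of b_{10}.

1st diffs: 6, 32, 76, 138, 218.
2nd diffs: 26, 44, 62, 80.
3rd diffs: 18, 18, 18 (constant).
Newton forward-difference form: b_m = -4 + 6·C(m-1,1) + 26·C(m-1,2) + 18·C(m-1,3).
At m = 10: m-1 = 9, so b_{10} = -4 + 54 + 936 + 1512 = 2498.

2498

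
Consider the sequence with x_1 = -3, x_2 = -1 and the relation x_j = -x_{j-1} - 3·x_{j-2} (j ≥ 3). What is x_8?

-157

Applying the relation repeatedly:
x_3 = 10; x_4 = -7; x_5 = -23; x_6 = 44; x_7 = 25; x_8 = -157.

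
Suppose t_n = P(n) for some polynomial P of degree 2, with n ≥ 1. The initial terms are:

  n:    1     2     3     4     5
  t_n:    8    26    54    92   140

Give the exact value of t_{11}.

638

1st diffs: 18, 28, 38, 48.
2nd diffs: 10, 10, 10 (constant).
Newton forward-difference form: t_n = 8 + 18·C(n-1,1) + 10·C(n-1,2).
At n = 11: n-1 = 10, so t_{11} = 8 + 180 + 450 = 638.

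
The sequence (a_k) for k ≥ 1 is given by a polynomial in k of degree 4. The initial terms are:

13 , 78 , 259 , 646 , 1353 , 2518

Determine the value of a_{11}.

21723

1st diffs: 65, 181, 387, 707, 1165.
2nd diffs: 116, 206, 320, 458.
3rd diffs: 90, 114, 138.
4th diffs: 24, 24 (constant).
So a_k = k^4 + 5k^3 + 3k^2 + 6k - 2.
Evaluating at k = 11 gives a_{11} = 21723.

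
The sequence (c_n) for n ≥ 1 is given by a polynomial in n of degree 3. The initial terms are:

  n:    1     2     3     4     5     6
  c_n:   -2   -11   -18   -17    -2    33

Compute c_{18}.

1st diffs: -9, -7, 1, 15, 35.
2nd diffs: 2, 8, 14, 20.
3rd diffs: 6, 6, 6 (constant).
Newton forward-difference form: c_n = -2 + (-9)·C(n-1,1) + 2·C(n-1,2) + 6·C(n-1,3).
At n = 18: n-1 = 17, so c_{18} = -2 - 153 + 272 + 4080 = 4197.

4197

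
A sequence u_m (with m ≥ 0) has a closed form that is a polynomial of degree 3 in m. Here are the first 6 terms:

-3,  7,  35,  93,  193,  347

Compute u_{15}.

1st diffs: 10, 28, 58, 100, 154.
2nd diffs: 18, 30, 42, 54.
3rd diffs: 12, 12, 12 (constant).
Newton forward-difference form: u_m = -3 + 10·C(m,1) + 18·C(m,2) + 12·C(m,3).
At m = 15: m = 15, so u_{15} = -3 + 150 + 1890 + 5460 = 7497.

7497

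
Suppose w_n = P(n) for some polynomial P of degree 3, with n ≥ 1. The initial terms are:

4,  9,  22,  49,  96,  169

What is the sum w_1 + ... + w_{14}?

9429

1st diffs: 5, 13, 27, 47, 73.
2nd diffs: 8, 14, 20, 26.
3rd diffs: 6, 6, 6 (constant).
So w_n = n^3 - 2n^2 + 4n + 1.
Continuing: …, 274, 417, 604, 841, …, w_{14} = 2409.
Summing n = 1..14 (14 terms) gives 9429.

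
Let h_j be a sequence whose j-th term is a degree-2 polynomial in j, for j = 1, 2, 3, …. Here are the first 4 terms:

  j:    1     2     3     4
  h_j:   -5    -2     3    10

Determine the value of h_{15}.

1st diffs: 3, 5, 7.
2nd diffs: 2, 2 (constant).
Newton forward-difference form: h_j = -5 + 3·C(j-1,1) + 2·C(j-1,2).
At j = 15: j-1 = 14, so h_{15} = -5 + 42 + 182 = 219.

219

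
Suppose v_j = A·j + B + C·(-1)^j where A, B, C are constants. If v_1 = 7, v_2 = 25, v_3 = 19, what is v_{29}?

175

Write the equations: A + B - C = 7; 2A + B + C = 25; 3A + B - C = 19.
Subtracting the first from the second: A + 2C = 18.
Subtracting the second from the third: A - 2C = -6.
Solving: C = 6, A = 6, then B = 7.
So v_j = 6·j + 7 + 6·(-1)^j; at j=29 this is 175.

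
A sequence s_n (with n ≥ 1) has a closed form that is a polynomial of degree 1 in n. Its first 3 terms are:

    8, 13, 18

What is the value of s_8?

43

1st diffs: 5, 5 (constant).
So s_n = 5n + 3.
Evaluating at n = 8 gives s_8 = 43.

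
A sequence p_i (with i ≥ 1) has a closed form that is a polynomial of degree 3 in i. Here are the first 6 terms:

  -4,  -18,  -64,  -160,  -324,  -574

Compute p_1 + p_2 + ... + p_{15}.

-40660

1st diffs: -14, -46, -96, -164, -250.
2nd diffs: -32, -50, -68, -86.
3rd diffs: -18, -18, -18 (constant).
Newton forward-difference form: p_i = -4 + (-14)·C(i-1,1) + (-32)·C(i-1,2) + (-18)·C(i-1,3).
Continuing: …, -928, -1404, -2020, -2794, …, p_{15} = -9664.
Summing i = 1..15 (15 terms) gives -40660.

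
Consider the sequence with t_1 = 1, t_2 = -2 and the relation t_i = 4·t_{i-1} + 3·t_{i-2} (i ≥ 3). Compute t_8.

-11954

Step forward from the initial values:
t_3 = -5;  t_4 = -26;  t_5 = -119;  t_6 = -554;  t_7 = -2573;  t_8 = -11954.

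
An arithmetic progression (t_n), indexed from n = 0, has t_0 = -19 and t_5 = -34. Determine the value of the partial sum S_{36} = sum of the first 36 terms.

Common difference d = (-34 - (-19)) / (5 - 0) = -3.
t_n = -19 + (n - 0)·(-3).
t_{35} = -124; S = 36·(-19 + (-124))/2 = -2574.

-2574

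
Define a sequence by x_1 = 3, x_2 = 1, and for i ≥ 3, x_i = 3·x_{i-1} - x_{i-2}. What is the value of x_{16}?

Step forward from the initial values:
x_3 = 0, x_4 = -1, x_5 = -3, …, x_{13} = -6765, x_{14} = -17711, x_{15} = -46368, x_{16} = -121393.

-121393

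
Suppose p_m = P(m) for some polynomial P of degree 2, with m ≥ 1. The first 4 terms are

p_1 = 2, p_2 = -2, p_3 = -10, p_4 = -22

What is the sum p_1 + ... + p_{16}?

-2688

1st diffs: -4, -8, -12.
2nd diffs: -4, -4 (constant).
So p_m = -2m^2 + 2m + 2.
Continuing: …, -38, -58, -82, -110, …, p_{16} = -478.
Summing m = 1..16 (16 terms) gives -2688.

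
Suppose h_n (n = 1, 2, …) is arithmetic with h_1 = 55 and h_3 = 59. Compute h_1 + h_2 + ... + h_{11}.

715

Common difference d = (59 - 55) / (3 - 1) = 2.
h_n = 55 + (n - 1)·2.
h_{11} = 75; S = 11·(55 + 75)/2 = 715.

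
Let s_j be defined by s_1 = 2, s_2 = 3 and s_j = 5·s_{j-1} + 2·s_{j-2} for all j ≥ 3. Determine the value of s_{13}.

Applying the relation repeatedly:
s_3 = 19; s_4 = 101; s_5 = 543; …; s_{10} = 2429813; s_{11} = 13053639; s_{12} = 70127821; s_{13} = 376746383.

376746383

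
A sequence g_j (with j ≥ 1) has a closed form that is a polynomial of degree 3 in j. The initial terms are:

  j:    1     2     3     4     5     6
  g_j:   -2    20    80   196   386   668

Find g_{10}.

1st diffs: 22, 60, 116, 190, 282.
2nd diffs: 38, 56, 74, 92.
3rd diffs: 18, 18, 18 (constant).
So g_j = 3j^3 + j^2 - 2j - 4.
Evaluating at j = 10 gives g_{10} = 3076.

3076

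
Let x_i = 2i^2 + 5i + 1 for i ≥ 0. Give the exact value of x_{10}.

x_{10} = 2·10^2 + 5·10 + 1 = 251.

251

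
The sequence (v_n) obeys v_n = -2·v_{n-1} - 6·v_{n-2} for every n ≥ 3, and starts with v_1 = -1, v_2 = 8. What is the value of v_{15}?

v_3 = -10;  v_4 = -28;  v_5 = 116;  …;  v_{12} = 24128;  v_{13} = -153280;  v_{14} = 161792;  v_{15} = 596096.

596096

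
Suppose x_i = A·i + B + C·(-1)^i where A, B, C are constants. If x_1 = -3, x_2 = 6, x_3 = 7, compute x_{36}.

176

At i = 1, 2, 3: A + B - C = -3; 2A + B + C = 6; 3A + B - C = 7.
Subtracting the first from the second: A + 2C = 9.
Subtracting the second from the third: A - 2C = 1.
Solving: C = 2, A = 5, then B = -6.
So x_i = 5·i + (-6) + 2·(-1)^i; at i=36 this is 176.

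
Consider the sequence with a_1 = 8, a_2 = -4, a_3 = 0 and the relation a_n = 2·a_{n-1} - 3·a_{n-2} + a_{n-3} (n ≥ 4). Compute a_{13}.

Iterate the recurrence:
a_4 = 20  a_5 = 36  a_6 = 12  a_7 = -64  a_8 = -128  a_9 = -52  a_{10} = 216  a_{11} = 460  a_{12} = 220  a_{13} = -724.

-724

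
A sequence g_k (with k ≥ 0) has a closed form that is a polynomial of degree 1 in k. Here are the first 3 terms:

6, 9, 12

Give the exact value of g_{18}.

60

1st diffs: 3, 3 (constant).
So g_k = 3k + 6.
Evaluating at k = 18 gives g_{18} = 60.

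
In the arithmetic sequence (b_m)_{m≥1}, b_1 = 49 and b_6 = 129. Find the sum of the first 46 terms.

18814

Common difference d = (129 - 49) / (6 - 1) = 16.
b_m = 49 + (m - 1)·16.
b_{46} = 769; S = 46·(49 + 769)/2 = 18814.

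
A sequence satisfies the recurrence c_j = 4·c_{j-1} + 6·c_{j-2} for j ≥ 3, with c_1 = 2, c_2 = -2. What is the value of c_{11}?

Step forward from the initial values:
c_3 = 4; c_4 = 4; c_5 = 40; c_6 = 184; c_7 = 976; c_8 = 5008; c_9 = 25888; c_{10} = 133600; c_{11} = 689728.

689728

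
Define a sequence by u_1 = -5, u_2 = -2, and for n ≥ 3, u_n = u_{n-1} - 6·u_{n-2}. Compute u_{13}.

176080

Iterate the recurrence:
u_3 = 28, u_4 = 40, u_5 = -128, …, u_{10} = -15440, u_{11} = -16688, u_{12} = 75952, u_{13} = 176080.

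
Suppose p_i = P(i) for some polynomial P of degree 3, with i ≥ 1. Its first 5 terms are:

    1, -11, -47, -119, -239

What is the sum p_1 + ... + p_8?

-2512

1st diffs: -12, -36, -72, -120.
2nd diffs: -24, -36, -48.
3rd diffs: -12, -12 (constant).
Newton forward-difference form: p_i = 1 + (-12)·C(i-1,1) + (-24)·C(i-1,2) + (-12)·C(i-1,3).
Continuing: -419, -671, -1007.
Summing i = 1..8 (8 terms) gives -2512.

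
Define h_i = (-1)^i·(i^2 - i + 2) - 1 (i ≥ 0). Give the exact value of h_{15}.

-213

(-1)^15 = -1; i^2 - i + 2 at i=15 is 212; so h_{15} = -213.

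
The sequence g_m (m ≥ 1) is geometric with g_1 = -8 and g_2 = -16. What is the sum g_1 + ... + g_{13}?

Common ratio r = 2.
g_m = (-8)·2^(m-1).
S = (-8)·(2^13 - 1)/(2 - 1) = (-8)·(8192 - 1)/(1) = -65528.

-65528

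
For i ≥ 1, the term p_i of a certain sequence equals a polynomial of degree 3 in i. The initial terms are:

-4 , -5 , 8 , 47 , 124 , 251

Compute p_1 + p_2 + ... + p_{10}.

1st diffs: -1, 13, 39, 77, 127.
2nd diffs: 14, 26, 38, 50.
3rd diffs: 12, 12, 12 (constant).
So p_i = 2i^3 - 5i^2 - 1.
Continuing: 440, 703, 1052, 1499.
Summing i = 1..10 (10 terms) gives 4115.

4115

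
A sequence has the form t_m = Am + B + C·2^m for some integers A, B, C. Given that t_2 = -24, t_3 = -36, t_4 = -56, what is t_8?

-552

Plug in m = 2, 3, 4: 2A + B + 4C = -24; 3A + B + 8C = -36; 4A + B + 16C = -56.
Subtracting the first from the second: A + 4C = -12.
Subtracting the second from the third: A + 8C = -20.
Solving: C = -2, A = -4, then B = -8.
Hence t_8 = -4·8 + (-8) + (-2)·256 = -552.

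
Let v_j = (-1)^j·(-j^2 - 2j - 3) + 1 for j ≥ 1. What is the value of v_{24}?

(-1)^24 = 1; -j^2 - 2j - 3 at j=24 is -627; so v_{24} = -626.

-626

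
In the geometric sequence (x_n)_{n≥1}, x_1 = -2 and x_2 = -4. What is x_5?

-32

Common ratio r = 2.
x_n = (-2)·2^(n-1).
x_5 = (-2)·2^4 = -32.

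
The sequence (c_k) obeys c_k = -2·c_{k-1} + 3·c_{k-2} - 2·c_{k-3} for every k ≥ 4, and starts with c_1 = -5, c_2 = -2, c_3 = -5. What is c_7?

c_4 = 14; c_5 = -39; c_6 = 130; c_7 = -405.

-405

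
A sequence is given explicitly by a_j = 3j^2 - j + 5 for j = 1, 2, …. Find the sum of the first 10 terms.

Over j = 1..10: Σj = 55, Σj² = 385.
Total = (3)·385 + (-1)·55 + (5)·10 = 1150.

1150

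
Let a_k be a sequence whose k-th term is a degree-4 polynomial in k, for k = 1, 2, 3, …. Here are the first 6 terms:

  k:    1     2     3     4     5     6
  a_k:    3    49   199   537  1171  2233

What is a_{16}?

82593

1st diffs: 46, 150, 338, 634, 1062.
2nd diffs: 104, 188, 296, 428.
3rd diffs: 84, 108, 132.
4th diffs: 24, 24 (constant).
Newton forward-difference form: a_k = 3 + 46·C(k-1,1) + 104·C(k-1,2) + 84·C(k-1,3) + 24·C(k-1,4).
At k = 16: k-1 = 15, so a_{16} = 3 + 690 + 10920 + 38220 + 32760 = 82593.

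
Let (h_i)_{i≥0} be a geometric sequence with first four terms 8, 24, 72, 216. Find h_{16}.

344373768

Common ratio r = 3.
h_i = 8·3^(i-0).
h_{16} = 8·3^16 = 344373768.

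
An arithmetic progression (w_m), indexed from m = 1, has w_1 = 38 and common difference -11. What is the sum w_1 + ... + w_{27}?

-2835

w_m = 38 + (m - 1)·(-11).
w_{27} = -248; S = 27·(38 + (-248))/2 = -2835.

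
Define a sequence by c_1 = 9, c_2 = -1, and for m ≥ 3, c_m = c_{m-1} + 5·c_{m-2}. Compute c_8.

4019

Iterate the recurrence:
c_3 = 44;  c_4 = 39;  c_5 = 259;  c_6 = 454;  c_7 = 1749;  c_8 = 4019.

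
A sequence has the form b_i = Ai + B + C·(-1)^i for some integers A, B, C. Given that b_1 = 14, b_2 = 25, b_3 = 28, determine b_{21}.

The three given values yield: A + B - C = 14; 2A + B + C = 25; 3A + B - C = 28.
Subtracting the first from the second: A + 2C = 11.
Subtracting the second from the third: A - 2C = 3.
Solving: C = 2, A = 7, then B = 9.
Hence b_{21} = 7·21 + 9 + 2·(-1) = 154.

154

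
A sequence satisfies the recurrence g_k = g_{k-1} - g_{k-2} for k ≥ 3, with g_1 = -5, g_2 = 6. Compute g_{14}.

6

Applying the relation repeatedly:
g_3 = 11  g_4 = 5  g_5 = -6  …  g_{11} = -6  g_{12} = -11  g_{13} = -5  g_{14} = 6.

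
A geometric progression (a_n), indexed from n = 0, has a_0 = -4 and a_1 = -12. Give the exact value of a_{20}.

-13947137604

Common ratio r = 3.
a_n = (-4)·3^(n-0).
a_{20} = (-4)·3^20 = -13947137604.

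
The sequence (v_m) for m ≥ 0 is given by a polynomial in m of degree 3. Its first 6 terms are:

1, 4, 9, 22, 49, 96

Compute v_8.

1st diffs: 3, 5, 13, 27, 47.
2nd diffs: 2, 8, 14, 20.
3rd diffs: 6, 6, 6 (constant).
Newton forward-difference form: v_m = 1 + 3·C(m,1) + 2·C(m,2) + 6·C(m,3).
At m = 8: m = 8, so v_8 = 1 + 24 + 56 + 336 = 417.

417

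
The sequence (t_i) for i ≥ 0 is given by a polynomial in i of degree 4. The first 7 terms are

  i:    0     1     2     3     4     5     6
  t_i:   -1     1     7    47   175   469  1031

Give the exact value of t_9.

1st diffs: 2, 6, 40, 128, 294, 562.
2nd diffs: 4, 34, 88, 166, 268.
3rd diffs: 30, 54, 78, 102.
4th diffs: 24, 24, 24 (constant).
So t_i = i^4 - i^3 - 2i^2 + 4i - 1.
Evaluating at i = 9 gives t_9 = 5705.

5705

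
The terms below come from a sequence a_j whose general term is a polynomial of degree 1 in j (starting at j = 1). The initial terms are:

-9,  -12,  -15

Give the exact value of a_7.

-27

1st diffs: -3, -3 (constant).
So a_j = -3j - 6.
Evaluating at j = 7 gives a_7 = -27.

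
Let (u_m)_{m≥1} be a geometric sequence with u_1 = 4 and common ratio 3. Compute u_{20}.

u_m = 4·3^(m-1).
u_{20} = 4·3^19 = 4649045868.

4649045868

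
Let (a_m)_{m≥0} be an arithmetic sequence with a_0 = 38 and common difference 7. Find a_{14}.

136

a_m = 38 + (m - 0)·7.
a_{14} = 38 + 14·7 = 136.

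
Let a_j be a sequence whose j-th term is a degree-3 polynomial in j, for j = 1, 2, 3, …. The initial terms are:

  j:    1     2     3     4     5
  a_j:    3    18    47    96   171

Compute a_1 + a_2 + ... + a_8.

1648

1st diffs: 15, 29, 49, 75.
2nd diffs: 14, 20, 26.
3rd diffs: 6, 6 (constant).
Newton forward-difference form: a_j = 3 + 15·C(j-1,1) + 14·C(j-1,2) + 6·C(j-1,3).
Continuing: 278, 423, 612.
Summing j = 1..8 (8 terms) gives 1648.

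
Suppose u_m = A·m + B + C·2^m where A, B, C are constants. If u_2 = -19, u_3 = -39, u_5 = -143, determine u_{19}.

-2097223

The three given values yield: 2A + B + 4C = -19; 3A + B + 8C = -39; 5A + B + 32C = -143.
Subtracting the first from the second: A + 4C = -20.
Subtracting the second from the third: 2A + 24C = -104.
Solving: C = -4, A = -4, then B = 5.
Therefore u_{19} = -76 + 5 + (-4)·524288 = -2097223.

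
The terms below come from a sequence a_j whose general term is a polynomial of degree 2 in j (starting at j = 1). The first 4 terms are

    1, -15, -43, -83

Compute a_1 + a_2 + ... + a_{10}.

1st diffs: -16, -28, -40.
2nd diffs: -12, -12 (constant).
So a_j = -6j^2 + 2j + 5.
Continuing: …, -135, -199, -275, -363, …, a_{10} = -575.
Summing j = 1..10 (10 terms) gives -2150.

-2150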